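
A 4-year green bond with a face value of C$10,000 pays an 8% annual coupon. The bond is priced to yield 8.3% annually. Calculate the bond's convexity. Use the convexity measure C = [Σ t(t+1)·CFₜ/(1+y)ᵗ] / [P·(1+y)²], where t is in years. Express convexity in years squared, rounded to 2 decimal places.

14.65

With y = 0.083:
  t   CF        PV=CF/(1+0.083)^t    t·PV        t(t+1)·PV
  1       800.00       738.6888       738.6888       1,477.3777
  2       800.00       682.0765     1,364.1530       4,092.4589
  3       800.00       629.8028     1,889.4085       7,557.6341
  4    10,800.00     7,850.7280    31,402.9119     157,014.5593
  Σ                  9,901.2961    35,395.1622     170,142.0300
P = 9,901.2961.
Convexity = Σ t(t+1)·PV / [P·(1+y)²] = 170,142.0300 / (9,901.2961 × 1.172889) = 14.65084.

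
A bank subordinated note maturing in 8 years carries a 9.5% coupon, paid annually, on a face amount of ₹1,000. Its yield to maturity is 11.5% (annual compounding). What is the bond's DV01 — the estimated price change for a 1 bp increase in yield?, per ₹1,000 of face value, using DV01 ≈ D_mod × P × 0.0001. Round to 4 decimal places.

Periodic yield y = 0.115.
  t   CF        PV=CF/(1+0.115)^t    t·PV
  1        95.00        85.2018        85.2018
  2        95.00        76.4142       152.8283
  3        95.00        68.5329       205.5986
  4        95.00        61.4645       245.8579
  5        95.00        55.1251       275.6254
  6        95.00        49.4395       296.6372
  7        95.00        44.3404       310.3827
  8     1,095.00       458.3689     3,666.9515
  Σ                    898.8873     5,239.0836
P = 898.8873; D_Mac = 5.82841 yrs; D_mod = 5.22727 yrs.
DV01 ≈ 5.22727 × 898.8873 × 0.0001 = 0.469873.

₹0.4699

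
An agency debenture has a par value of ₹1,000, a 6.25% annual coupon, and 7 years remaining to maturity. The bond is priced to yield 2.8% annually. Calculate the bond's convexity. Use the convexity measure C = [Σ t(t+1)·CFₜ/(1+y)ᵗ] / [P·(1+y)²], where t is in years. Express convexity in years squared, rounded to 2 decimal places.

With y = 0.028:
  t   CF        PV=CF/(1+0.028)^t    t·PV        t(t+1)·PV
  1        62.50        60.7977        60.7977         121.5953
  2        62.50        59.1417       118.2834         354.8502
  3        62.50        57.5308       172.5925         690.3700
  4        62.50        55.9638       223.8554       1,119.2769
  5        62.50        54.4395       272.1977       1,633.1862
  6        62.50        52.9568       317.7405       2,224.1835
  7     1,062.50       875.7439     6,130.2075      49,041.6601
  Σ                  1,216.5743     7,295.6747      55,185.1223
P = 1,216.5743.
Convexity = Σ t(t+1)·PV / [P·(1+y)²] = 55,185.1223 / (1,216.5743 × 1.056784) = 42.92370.

42.92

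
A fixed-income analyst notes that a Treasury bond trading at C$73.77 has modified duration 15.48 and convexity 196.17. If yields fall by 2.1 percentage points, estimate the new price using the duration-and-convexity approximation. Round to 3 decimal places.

C$100.942

Duration effect: -D_mod·Δy = -15.48 × (-0.021) = +0.325080
Convexity effect: ½·C·(Δy)² = 0.5 × 196.17 × (-0.021)² = +0.043255485
ΔP/P ≈ +0.325080 + 0.043255485 = +0.368335485
New price ≈ 73.77 × (1 + 0.368335485) = 100.94210872845.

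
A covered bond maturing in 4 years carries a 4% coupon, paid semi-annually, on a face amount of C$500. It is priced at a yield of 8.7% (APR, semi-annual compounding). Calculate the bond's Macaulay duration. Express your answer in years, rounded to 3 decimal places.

Periodic yield y = 0.0435. Discount each cash flow and weight by its period:
  t   CF        PV=CF/(1+0.0435)^t    t·PV
  1        10.00         9.5831         9.5831
  2        10.00         9.1836        18.3673
  3        10.00         8.8008        26.4024
  4        10.00         8.4339        33.7357
  5        10.00         8.0824        40.4118
  6        10.00         7.7454        46.4726
  7        10.00         7.4225        51.9578
  8       510.00       362.7693     2,902.1545
  Σ                    422.0212     3,129.0853
Price P = Σ PV = 422.0212.
Macaulay duration = Σ(t·PV) / P = 3,129.0853 / 422.0212 = 7.41452 half-year periods.
In years: 7.41452 / 2 = 3.70726 years.

3.707 years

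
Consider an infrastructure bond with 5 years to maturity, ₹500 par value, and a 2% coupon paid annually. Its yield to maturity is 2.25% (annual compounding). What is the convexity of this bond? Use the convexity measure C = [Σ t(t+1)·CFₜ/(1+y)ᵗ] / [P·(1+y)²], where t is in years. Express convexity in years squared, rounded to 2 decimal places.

With y = 0.0225:
  t   CF        PV=CF/(1+0.0225)^t    t·PV        t(t+1)·PV
  1        10.00         9.7800         9.7800          19.5599
  2        10.00         9.5647        19.1295          57.3885
  3        10.00         9.3543        28.0628         112.2513
  4        10.00         9.1484        36.5937         182.9687
  5       510.00       456.3033     2,281.5164      13,689.0985
  Σ                    494.1507     2,375.0824      14,061.2668
P = 494.1507.
Convexity = Σ t(t+1)·PV / [P·(1+y)²] = 14,061.2668 / (494.1507 × 1.045506) = 27.21688.

27.22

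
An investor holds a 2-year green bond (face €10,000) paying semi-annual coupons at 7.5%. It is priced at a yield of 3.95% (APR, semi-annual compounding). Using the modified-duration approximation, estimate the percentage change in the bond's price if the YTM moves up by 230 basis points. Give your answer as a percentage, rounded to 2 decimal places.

Periodic yield y = 0.01975. Modified duration first:
  t   CF        PV=CF/(1+0.01975)^t    t·PV
  1       375.00       367.7372       367.7372
  2       375.00       360.6150       721.2301
  3       375.00       353.6308     1,060.8925
  4    10,375.00     9,594.2990    38,377.1961
  Σ                 10,676.2821    40,527.0558
P = 10,676.2821; D_Mac = 3.79599 half-year periods = 1.89799 yrs; D_mod = 1.89799/(1+0.01975) = 1.86124 yrs.
ΔP/P ≈ -D_mod · Δy = -1.86124 × (+0.023) = -0.042808 = -4.2808%.

-4.28%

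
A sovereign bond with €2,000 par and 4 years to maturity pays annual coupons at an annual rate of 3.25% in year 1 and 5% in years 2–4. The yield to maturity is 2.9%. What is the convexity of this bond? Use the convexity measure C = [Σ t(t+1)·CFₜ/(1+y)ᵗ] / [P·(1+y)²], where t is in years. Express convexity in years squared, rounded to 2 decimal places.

17.47

With y = 0.029:
  t   CF        PV=CF/(1+0.029)^t    t·PV        t(t+1)·PV
  1        65.00        63.1681        63.1681         126.3362
  2       100.00        94.4429       188.8858         566.6573
  3       100.00        91.7812       275.3437       1,101.3748
  4     2,100.00     1,873.0863     7,492.3453      37,461.7267
  Σ                  2,122.4786     8,019.7429      39,256.0950
P = 2,122.4786.
Convexity = Σ t(t+1)·PV / [P·(1+y)²] = 39,256.0950 / (2,122.4786 × 1.058841) = 17.46759.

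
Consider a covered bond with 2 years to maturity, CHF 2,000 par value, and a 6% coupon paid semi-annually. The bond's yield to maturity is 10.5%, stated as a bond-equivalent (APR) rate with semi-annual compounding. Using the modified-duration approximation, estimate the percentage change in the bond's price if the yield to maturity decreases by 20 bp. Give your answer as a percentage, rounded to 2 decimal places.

+0.36%

Periodic yield y = 0.0525. Modified duration first:
  t   CF        PV=CF/(1+0.0525)^t    t·PV
  1        60.00        57.0071        57.0071
  2        60.00        54.1635       108.3271
  3        60.00        51.4618       154.3854
  4     2,060.00     1,678.7221     6,714.8883
  Σ                  1,841.3545     7,034.6079
P = 1,841.3545; D_Mac = 3.82034 half-year periods = 1.91017 yrs; D_mod = 1.91017/(1+0.0525) = 1.81489 yrs.
ΔP/P ≈ -D_mod · Δy = -1.81489 × (-0.002) = +0.003630 = +0.3630%.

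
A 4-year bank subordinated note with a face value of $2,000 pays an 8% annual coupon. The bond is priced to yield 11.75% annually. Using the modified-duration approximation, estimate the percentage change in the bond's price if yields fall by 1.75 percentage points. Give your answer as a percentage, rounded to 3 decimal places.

Periodic yield y = 0.1175. Modified duration first:
  t   CF        PV=CF/(1+0.1175)^t    t·PV
  1       160.00       143.1767       143.1767
  2       160.00       128.1224       256.2447
  3       160.00       114.6509       343.9526
  4     2,160.00     1,385.0442     5,540.1767
  Σ                  1,770.9941     6,283.5508
P = 1,770.9941; D_Mac = 3.54804 yrs; D_mod = 3.54804/(1+0.1175) = 3.17498 yrs.
ΔP/P ≈ -D_mod · Δy = -3.17498 × (-0.0175) = +0.055562 = +5.5562%.

+5.556%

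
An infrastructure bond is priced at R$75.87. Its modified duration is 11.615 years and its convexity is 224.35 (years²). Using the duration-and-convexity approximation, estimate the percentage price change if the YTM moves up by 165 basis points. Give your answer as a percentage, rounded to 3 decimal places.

Duration effect: -D_mod·Δy = -11.615 × (+0.0165) = -0.1916475
Convexity effect: ½·C·(Δy)² = 0.5 × 224.35 × (0.0165)² = +0.03053964375
ΔP/P ≈ -0.1916475 + 0.03053964375 = -0.16110785625
= -16.110785625%.

-16.111%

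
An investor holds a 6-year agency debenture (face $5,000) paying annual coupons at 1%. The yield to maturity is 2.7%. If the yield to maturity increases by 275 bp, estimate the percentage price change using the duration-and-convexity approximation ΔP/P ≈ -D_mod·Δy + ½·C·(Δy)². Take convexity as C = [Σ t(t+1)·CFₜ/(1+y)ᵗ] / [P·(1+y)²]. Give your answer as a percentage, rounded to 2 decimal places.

With y = 0.027:
  t   CF        PV=CF/(1+0.027)^t    t·PV        t(t+1)·PV
  1        50.00        48.6855        48.6855          97.3710
  2        50.00        47.4055        94.8111         284.4333
  3        50.00        46.1592       138.4777         553.9109
  4        50.00        44.9457       179.7828         898.9142
  5        50.00        43.7641       218.8204       1,312.9223
  6     5,050.00     4,303.9649    25,823.7891     180,766.5240
  Σ                  4,534.9249    26,504.3667     183,914.0757
P = 4,534.9249; D_Mac = 5.84450 yrs; D_mod = 5.69085 yrs; C = 38.45068.
Duration effect: -5.69085 × (+0.0275) = -0.156498
Convexity effect: 0.5 × 38.45068 × (0.0275)² = +0.0145392
ΔP/P ≈ -0.156498 + 0.0145392 = -0.141959 = -14.1959%.

-14.20%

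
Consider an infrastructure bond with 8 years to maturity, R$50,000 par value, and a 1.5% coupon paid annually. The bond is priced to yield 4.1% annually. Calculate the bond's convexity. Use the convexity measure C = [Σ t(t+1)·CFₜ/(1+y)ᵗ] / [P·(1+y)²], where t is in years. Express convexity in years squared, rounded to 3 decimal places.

With y = 0.041:
  t   CF        PV=CF/(1+0.041)^t    t·PV        t(t+1)·PV
  1       750.00       720.4611       720.4611       1,440.9222
  2       750.00       692.0856     1,384.1712       4,152.5135
  3       750.00       664.8277     1,994.4830       7,977.9318
  4       750.00       638.6433     2,554.5731      12,772.8656
  5       750.00       613.4902     3,067.4509      18,404.7054
  6       750.00       589.3277     3,535.9665      24,751.7652
  7       750.00       566.1169     3,962.8186      31,702.5491
  8    50,750.00    36,798.5080   294,388.0640   2,649,492.5760
  Σ                 41,283.4605   311,607.9883   2,750,695.8288
P = 41,283.4605.
Convexity = Σ t(t+1)·PV / [P·(1+y)²] = 2,750,695.8288 / (41,283.4605 × 1.083681) = 61.48441.

61.484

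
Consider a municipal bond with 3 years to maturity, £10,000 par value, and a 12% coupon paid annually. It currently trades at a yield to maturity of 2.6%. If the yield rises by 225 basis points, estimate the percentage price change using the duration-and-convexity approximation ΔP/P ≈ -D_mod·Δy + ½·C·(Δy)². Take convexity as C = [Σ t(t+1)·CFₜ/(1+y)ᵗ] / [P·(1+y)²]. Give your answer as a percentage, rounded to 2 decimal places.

With y = 0.026:
  t   CF        PV=CF/(1+0.026)^t    t·PV        t(t+1)·PV
  1     1,200.00     1,169.5906     1,169.5906       2,339.1813
  2     1,200.00     1,139.9519     2,279.9038       6,839.7114
  3    11,200.00    10,369.9328    31,109.7983     124,439.1931
  Σ                 12,679.4753    34,559.2927     133,618.0858
P = 12,679.4753; D_Mac = 2.72561 yrs; D_mod = 2.65654 yrs; C = 10.01081.
Duration effect: -2.65654 × (+0.0225) = -0.059772
Convexity effect: 0.5 × 10.01081 × (0.0225)² = +0.0025340
ΔP/P ≈ -0.059772 + 0.0025340 = -0.057238 = -5.7238%.

-5.72%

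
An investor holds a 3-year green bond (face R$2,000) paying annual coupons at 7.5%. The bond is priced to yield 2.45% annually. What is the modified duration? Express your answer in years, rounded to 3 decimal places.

2.742 years

Periodic yield y = 0.0245. First find Macaulay duration:
  t   CF        PV=CF/(1+0.0245)^t    t·PV
  1       150.00       146.4129       146.4129
  2       150.00       142.9116       285.8231
  3     2,150.00     1,999.4133     5,998.2398
  Σ                  2,288.7377     6,430.4758
P = 2,288.7377; Macaulay duration = 6,430.4758 / 2,288.7377 = 2.80962 years.
Modified duration = D_Mac / (1 + y) = 2.80962 / 1.0245 = 2.74243 years.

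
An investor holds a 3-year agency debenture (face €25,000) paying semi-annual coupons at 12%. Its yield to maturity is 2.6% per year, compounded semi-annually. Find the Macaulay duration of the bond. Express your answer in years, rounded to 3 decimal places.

Periodic yield y = 0.013. Discount each cash flow and weight by its period:
  t   CF        PV=CF/(1+0.013)^t    t·PV
  1     1,500.00     1,480.7502     1,480.7502
  2     1,500.00     1,461.7475     2,923.4951
  3     1,500.00     1,442.9887     4,328.9660
  4     1,500.00     1,424.4706     5,697.8822
  5     1,500.00     1,406.1901     7,030.9504
  6    26,500.00    24,523.8811   147,143.2866
  Σ                 31,740.0282   168,605.3306
Price P = Σ PV = 31,740.0282.
Macaulay duration = Σ(t·PV) / P = 168,605.3306 / 31,740.0282 = 5.31207 half-year periods.
In years: 5.31207 / 2 = 2.65604 years.

2.656 years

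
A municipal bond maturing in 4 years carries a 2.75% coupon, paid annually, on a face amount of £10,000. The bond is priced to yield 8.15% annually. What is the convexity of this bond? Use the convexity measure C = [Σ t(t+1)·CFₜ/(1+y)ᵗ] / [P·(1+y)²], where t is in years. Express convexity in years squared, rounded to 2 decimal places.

With y = 0.0815:
  t   CF        PV=CF/(1+0.0815)^t    t·PV        t(t+1)·PV
  1       275.00       254.2765       254.2765         508.5529
  2       275.00       235.1146       470.2293       1,410.6878
  3       275.00       217.3968       652.1904       2,608.7615
  4    10,275.00     7,510.6191    30,042.4763     150,212.3813
  Σ                  8,217.4069    31,419.1724     154,740.3835
P = 8,217.4069.
Convexity = Σ t(t+1)·PV / [P·(1+y)²] = 154,740.3835 / (8,217.4069 × 1.169642) = 16.09963.

16.10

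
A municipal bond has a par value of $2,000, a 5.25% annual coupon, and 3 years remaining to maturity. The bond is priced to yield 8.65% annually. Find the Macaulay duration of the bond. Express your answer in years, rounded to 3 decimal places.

2.846 years

Periodic yield y = 0.0865. Discount each cash flow and weight by its year:
  t   CF        PV=CF/(1+0.0865)^t    t·PV
  1       105.00        96.6406        96.6406
  2       105.00        88.9467       177.8934
  3     2,105.00     1,641.2053     4,923.6159
  Σ                  1,826.7926     5,198.1499
Price P = Σ PV = 1,826.7926.
Macaulay duration = Σ(t·PV) / P = 5,198.1499 / 1,826.7926 = 2.84551 years.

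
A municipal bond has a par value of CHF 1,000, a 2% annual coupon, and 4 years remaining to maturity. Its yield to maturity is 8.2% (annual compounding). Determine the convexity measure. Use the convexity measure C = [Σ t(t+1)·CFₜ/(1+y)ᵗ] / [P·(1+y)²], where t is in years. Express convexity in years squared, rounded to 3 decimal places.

16.334

With y = 0.082:
  t   CF        PV=CF/(1+0.082)^t    t·PV        t(t+1)·PV
  1        20.00        18.4843        18.4843          36.9686
  2        20.00        17.0834        34.1669         102.5007
  3        20.00        15.7888        47.3663         189.4652
  4     1,020.00       744.2025     2,976.8100      14,884.0501
  Σ                    795.5590     3,076.8275      15,212.9846
P = 795.5590.
Convexity = Σ t(t+1)·PV / [P·(1+y)²] = 15,212.9846 / (795.5590 × 1.170724) = 16.33381.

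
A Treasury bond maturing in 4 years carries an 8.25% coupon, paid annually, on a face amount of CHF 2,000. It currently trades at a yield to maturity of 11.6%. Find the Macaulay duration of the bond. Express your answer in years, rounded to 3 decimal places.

3.539 years

Periodic yield y = 0.116. Discount each cash flow and weight by its year:
  t   CF        PV=CF/(1+0.116)^t    t·PV
  1       165.00       147.8495       147.8495
  2       165.00       132.4816       264.9632
  3       165.00       118.7111       356.1333
  4     2,165.00     1,395.7291     5,582.9163
  Σ                  1,794.7712     6,351.8622
Price P = Σ PV = 1,794.7712.
Macaulay duration = Σ(t·PV) / P = 6,351.8622 / 1,794.7712 = 3.53909 years.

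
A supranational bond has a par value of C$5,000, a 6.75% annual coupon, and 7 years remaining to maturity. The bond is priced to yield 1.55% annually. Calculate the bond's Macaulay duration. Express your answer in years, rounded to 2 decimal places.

Periodic yield y = 0.0155. Discount each cash flow and weight by its year:
  t   CF        PV=CF/(1+0.0155)^t    t·PV
  1       337.50       332.3486       332.3486
  2       337.50       327.2758       654.5516
  3       337.50       322.2805       966.8414
  4       337.50       317.3614     1,269.4455
  5       337.50       312.5174     1,562.5868
  6       337.50       307.7473     1,846.4836
  7     5,337.50     4,792.6796    33,548.7570
  Σ                  6,712.2105    40,181.0145
Price P = Σ PV = 6,712.2105.
Macaulay duration = Σ(t·PV) / P = 40,181.0145 / 6,712.2105 = 5.98626 years.

5.99 years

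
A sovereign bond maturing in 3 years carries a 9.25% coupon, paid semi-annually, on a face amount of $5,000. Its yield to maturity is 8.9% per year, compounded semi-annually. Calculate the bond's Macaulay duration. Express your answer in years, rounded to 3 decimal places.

Periodic yield y = 0.0445. Discount each cash flow and weight by its period:
  t   CF        PV=CF/(1+0.0445)^t    t·PV
  1       231.25       221.3978       221.3978
  2       231.25       211.9653       423.9307
  3       231.25       202.9347       608.8042
  4       231.25       194.2889       777.1556
  5       231.25       186.0114       930.0569
  6     5,231.25     4,028.6061    24,171.6368
  Σ                  5,045.2043    27,132.9820
Price P = Σ PV = 5,045.2043.
Macaulay duration = Σ(t·PV) / P = 27,132.9820 / 5,045.2043 = 5.37797 half-year periods.
In years: 5.37797 / 2 = 2.68899 years.

2.689 years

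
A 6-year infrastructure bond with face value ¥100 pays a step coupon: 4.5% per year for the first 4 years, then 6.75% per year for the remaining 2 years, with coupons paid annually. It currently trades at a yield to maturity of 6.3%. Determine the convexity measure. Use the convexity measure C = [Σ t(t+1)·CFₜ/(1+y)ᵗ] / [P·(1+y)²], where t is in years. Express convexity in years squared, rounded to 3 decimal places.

31.900

With y = 0.063:
  t   CF        PV=CF/(1+0.063)^t    t·PV        t(t+1)·PV
  1         4.50         4.2333         4.2333           8.4666
  2         4.50         3.9824         7.9648          23.8945
  3         4.50         3.7464        11.2392          44.9567
  4         4.50         3.5244        14.0974          70.4871
  5         6.75         4.9732        24.8661         149.1965
  6       106.75        73.9892       443.9352       3,107.5461
  Σ                     94.4489       506.3360       3,404.5475
P = 94.4489.
Convexity = Σ t(t+1)·PV / [P·(1+y)²] = 3,404.5475 / (94.4489 × 1.129969) = 31.90040.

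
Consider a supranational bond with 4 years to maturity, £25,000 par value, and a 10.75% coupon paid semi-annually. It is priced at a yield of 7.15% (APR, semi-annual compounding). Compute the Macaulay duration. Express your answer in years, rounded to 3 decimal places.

3.396 years

Periodic yield y = 0.03575. Discount each cash flow and weight by its period:
  t   CF        PV=CF/(1+0.03575)^t    t·PV
  1     1,343.75     1,297.3691     1,297.3691
  2     1,343.75     1,252.5890     2,505.1780
  3     1,343.75     1,209.3546     3,628.0637
  4     1,343.75     1,167.6124     4,670.4497
  5     1,343.75     1,127.3111     5,636.5553
  6     1,343.75     1,088.4007     6,530.4044
  7     1,343.75     1,050.8334     7,355.8341
  8    26,343.75    19,890.1501   159,121.2008
  Σ                 28,083.6204   190,745.0551
Price P = Σ PV = 28,083.6204.
Macaulay duration = Σ(t·PV) / P = 190,745.0551 / 28,083.6204 = 6.79204 half-year periods.
In years: 6.79204 / 2 = 3.39602 years.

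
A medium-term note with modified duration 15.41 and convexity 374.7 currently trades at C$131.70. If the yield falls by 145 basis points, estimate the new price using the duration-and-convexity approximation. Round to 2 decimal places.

C$166.32

Duration effect: -D_mod·Δy = -15.41 × (-0.0145) = +0.223445
Convexity effect: ½·C·(Δy)² = 0.5 × 374.7 × (-0.0145)² = +0.0393903375
ΔP/P ≈ +0.223445 + 0.0393903375 = +0.2628353375
New price ≈ 131.70 × (1 + 0.2628353375) = 166.31541394875.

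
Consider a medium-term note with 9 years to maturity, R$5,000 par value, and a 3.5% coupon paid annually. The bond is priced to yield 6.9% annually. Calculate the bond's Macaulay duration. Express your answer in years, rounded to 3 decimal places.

7.692 years

Periodic yield y = 0.069. Discount each cash flow and weight by its year:
  t   CF        PV=CF/(1+0.069)^t    t·PV
  1       175.00       163.7044       163.7044
  2       175.00       153.1379       306.2758
  3       175.00       143.2534       429.7602
  4       175.00       134.0069       536.0277
  5       175.00       125.3573       626.7863
  6       175.00       117.2659       703.5955
  7       175.00       109.6968       767.8779
  8       175.00       102.6163       820.9305
  9     5,175.00     2,838.6445    25,547.8005
  Σ                  3,887.6834    29,902.7588
Price P = Σ PV = 3,887.6834.
Macaulay duration = Σ(t·PV) / P = 29,902.7588 / 3,887.6834 = 7.69167 years.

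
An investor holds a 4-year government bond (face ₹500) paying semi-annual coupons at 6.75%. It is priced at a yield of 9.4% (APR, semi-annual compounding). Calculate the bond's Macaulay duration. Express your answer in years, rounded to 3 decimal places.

Periodic yield y = 0.047. Discount each cash flow and weight by its period:
  t   CF        PV=CF/(1+0.047)^t    t·PV
  1       16.875        16.1175        16.1175
  2       16.875        15.3940        30.7879
  3       16.875        14.7029        44.1088
  4       16.875        14.0429        56.1716
  5       16.875        13.4125        67.0626
  6       16.875        12.8104        76.8626
  7       16.875        12.2354        85.6476
  8      516.875       357.9415     2,863.5321
  Σ                    456.6571     3,240.2907
Price P = Σ PV = 456.6571.
Macaulay duration = Σ(t·PV) / P = 3,240.2907 / 456.6571 = 7.09568 half-year periods.
In years: 7.09568 / 2 = 3.54784 years.

3.548 years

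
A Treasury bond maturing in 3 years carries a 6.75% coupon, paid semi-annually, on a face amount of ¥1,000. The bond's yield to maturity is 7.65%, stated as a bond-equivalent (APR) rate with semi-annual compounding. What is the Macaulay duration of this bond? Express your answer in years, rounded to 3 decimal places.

2.762 years

Periodic yield y = 0.03825. Discount each cash flow and weight by its period:
  t   CF        PV=CF/(1+0.03825)^t    t·PV
  1        33.75        32.5066        32.5066
  2        33.75        31.3091        62.6181
  3        33.75        30.1556        90.4668
  4        33.75        29.0446       116.1786
  5        33.75        27.9746       139.8731
  6     1,033.75       825.2849     4,951.7092
  Σ                    976.2754     5,393.3524
Price P = Σ PV = 976.2754.
Macaulay duration = Σ(t·PV) / P = 5,393.3524 / 976.2754 = 5.52442 half-year periods.
In years: 5.52442 / 2 = 2.76221 years.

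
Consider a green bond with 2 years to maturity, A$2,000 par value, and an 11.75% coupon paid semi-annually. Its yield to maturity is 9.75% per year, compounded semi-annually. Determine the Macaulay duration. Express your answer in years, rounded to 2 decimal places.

1.84 years

Periodic yield y = 0.04875. Discount each cash flow and weight by its period:
  t   CF        PV=CF/(1+0.04875)^t    t·PV
  1       117.50       112.0381       112.0381
  2       117.50       106.8302       213.6603
  3       117.50       101.8643       305.5929
  4     2,117.50     1,750.3928     7,001.5713
  Σ                  2,071.1254     7,632.8626
Price P = Σ PV = 2,071.1254.
Macaulay duration = Σ(t·PV) / P = 7,632.8626 / 2,071.1254 = 3.68537 half-year periods.
In years: 3.68537 / 2 = 1.84268 years.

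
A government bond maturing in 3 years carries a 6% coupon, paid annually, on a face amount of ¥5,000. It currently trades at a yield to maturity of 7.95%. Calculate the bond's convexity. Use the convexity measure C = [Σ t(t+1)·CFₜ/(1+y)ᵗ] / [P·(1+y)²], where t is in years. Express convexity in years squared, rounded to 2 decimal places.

9.52

With y = 0.0795:
  t   CF        PV=CF/(1+0.0795)^t    t·PV        t(t+1)·PV
  1       300.00       277.9064       277.9064         555.8129
  2       300.00       257.4400       514.8799       1,544.6398
  3     5,300.00     4,213.1598    12,639.4793      50,557.9174
  Σ                  4,748.5062    13,432.2657      52,658.3700
P = 4,748.5062.
Convexity = Σ t(t+1)·PV / [P·(1+y)²] = 52,658.3700 / (4,748.5062 × 1.165320) = 9.51623.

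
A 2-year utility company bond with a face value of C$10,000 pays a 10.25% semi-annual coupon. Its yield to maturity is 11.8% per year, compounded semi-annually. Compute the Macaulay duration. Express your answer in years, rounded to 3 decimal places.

Periodic yield y = 0.059. Discount each cash flow and weight by its period:
  t   CF        PV=CF/(1+0.059)^t    t·PV
  1       512.50       483.9471       483.9471
  2       512.50       456.9850       913.9700
  3       512.50       431.5250     1,294.5751
  4    10,512.50     8,358.3811    33,433.5244
  Σ                  9,730.8382    36,126.0166
Price P = Σ PV = 9,730.8382.
Macaulay duration = Σ(t·PV) / P = 36,126.0166 / 9,730.8382 = 3.71253 half-year periods.
In years: 3.71253 / 2 = 1.85626 years.

1.856 years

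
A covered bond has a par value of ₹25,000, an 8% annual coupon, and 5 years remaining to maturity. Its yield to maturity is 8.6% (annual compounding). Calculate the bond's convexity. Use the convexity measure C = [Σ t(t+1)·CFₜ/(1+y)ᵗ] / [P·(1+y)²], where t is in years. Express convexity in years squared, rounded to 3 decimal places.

With y = 0.086:
  t   CF        PV=CF/(1+0.086)^t    t·PV        t(t+1)·PV
  1     2,000.00     1,841.6206     1,841.6206       3,683.2413
  2     2,000.00     1,695.7833     3,391.5665      10,174.6996
  3     2,000.00     1,561.4947     4,684.4842      18,737.9366
  4     2,000.00     1,437.8404     5,751.3618      28,756.8088
  5    27,000.00    17,873.7071    89,368.5357     536,211.2144
  Σ                 24,410.4462   105,037.5688     597,563.9007
P = 24,410.4462.
Convexity = Σ t(t+1)·PV / [P·(1+y)²] = 597,563.9007 / (24,410.4462 × 1.179396) = 20.75625.

20.756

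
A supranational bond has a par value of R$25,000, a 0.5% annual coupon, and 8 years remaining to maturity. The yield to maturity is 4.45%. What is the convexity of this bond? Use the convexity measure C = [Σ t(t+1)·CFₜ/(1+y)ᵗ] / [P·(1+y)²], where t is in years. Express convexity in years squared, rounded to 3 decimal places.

With y = 0.0445:
  t   CF        PV=CF/(1+0.0445)^t    t·PV        t(t+1)·PV
  1       125.00       119.6745       119.6745         239.3490
  2       125.00       114.5759       229.1517         687.4552
  3       125.00       109.6945       329.0834       1,316.3335
  4       125.00       105.0210       420.0841       2,100.4204
  5       125.00       100.5467       502.7335       3,016.4008
  6       125.00        96.2630       577.5779       4,043.0456
  7       125.00        92.1618       645.1325       5,161.0603
  8    25,125.00    17,735.2991   141,882.3924   1,276,941.5317
  Σ                 18,473.2363   144,705.8300   1,293,505.5963
P = 18,473.2363.
Convexity = Σ t(t+1)·PV / [P·(1+y)²] = 1,293,505.5963 / (18,473.2363 × 1.090980) = 64.18129.

64.181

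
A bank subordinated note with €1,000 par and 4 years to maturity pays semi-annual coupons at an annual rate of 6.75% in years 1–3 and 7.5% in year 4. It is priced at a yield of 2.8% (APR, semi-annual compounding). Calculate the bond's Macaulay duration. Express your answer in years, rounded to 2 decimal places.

3.61 years

Periodic yield y = 0.014. Discount each cash flow and weight by its period:
  t   CF        PV=CF/(1+0.014)^t    t·PV
  1        33.75        33.2840        33.2840
  2        33.75        32.8245        65.6490
  3        33.75        32.3713        97.1138
  4        33.75        31.9243       127.6974
  5        33.75        31.4836       157.4179
  6        33.75        31.0489       186.2933
  7        37.50        34.0224       238.1571
  8     1,037.50       928.2917     7,426.3336
  Σ                  1,155.2507     8,331.9461
Price P = Σ PV = 1,155.2507.
Macaulay duration = Σ(t·PV) / P = 8,331.9461 / 1,155.2507 = 7.21224 half-year periods.
In years: 7.21224 / 2 = 3.60612 years.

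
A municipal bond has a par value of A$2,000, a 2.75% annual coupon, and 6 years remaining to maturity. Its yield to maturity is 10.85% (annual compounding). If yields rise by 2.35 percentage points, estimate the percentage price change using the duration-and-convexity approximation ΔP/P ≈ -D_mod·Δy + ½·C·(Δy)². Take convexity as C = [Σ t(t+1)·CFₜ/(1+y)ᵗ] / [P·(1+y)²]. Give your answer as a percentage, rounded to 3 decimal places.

-10.822%

With y = 0.1085:
  t   CF        PV=CF/(1+0.1085)^t    t·PV        t(t+1)·PV
  1        55.00        49.6166        49.6166          99.2332
  2        55.00        44.7601        89.5203         268.5608
  3        55.00        40.3790       121.1370         484.5480
  4        55.00        36.4267       145.7068         728.5341
  5        55.00        32.8613       164.3063         985.8378
  6     2,055.00     1,107.6375     6,645.8249      46,520.7740
  Σ                  1,311.6812     7,216.1118      49,087.4879
P = 1,311.6812; D_Mac = 5.50142 yrs; D_mod = 4.96294 yrs; C = 30.45588.
Duration effect: -4.96294 × (+0.0235) = -0.116629
Convexity effect: 0.5 × 30.45588 × (0.0235)² = +0.0084096
ΔP/P ≈ -0.116629 + 0.0084096 = -0.108220 = -10.8220%.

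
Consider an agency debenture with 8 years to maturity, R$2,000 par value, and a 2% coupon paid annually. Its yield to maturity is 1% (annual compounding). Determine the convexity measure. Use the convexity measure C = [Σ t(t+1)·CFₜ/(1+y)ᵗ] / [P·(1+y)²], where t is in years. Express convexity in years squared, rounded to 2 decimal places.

64.66

With y = 0.01:
  t   CF        PV=CF/(1+0.01)^t    t·PV        t(t+1)·PV
  1        40.00        39.6040        39.6040          79.2079
  2        40.00        39.2118        78.4237         235.2711
  3        40.00        38.8236       116.4708         465.8833
  4        40.00        38.4392       153.7569         768.7843
  5        40.00        38.0586       190.2931       1,141.7588
  6        40.00        37.6818       226.0909       1,582.6360
  7        40.00        37.3087       261.1611       2,089.2884
  8     2,040.00     1,883.9058    15,071.2462     135,641.2157
  Σ                  2,153.0336    16,137.0466     142,004.0455
P = 2,153.0336.
Convexity = Σ t(t+1)·PV / [P·(1+y)²] = 142,004.0455 / (2,153.0336 × 1.020100) = 64.65575.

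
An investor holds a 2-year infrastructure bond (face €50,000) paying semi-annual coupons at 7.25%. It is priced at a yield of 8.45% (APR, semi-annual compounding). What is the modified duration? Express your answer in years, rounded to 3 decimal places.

1.819 years

Periodic yield y = 0.04225. First find Macaulay duration:
  t   CF        PV=CF/(1+0.04225)^t    t·PV
  1     1,812.50     1,739.0261     1,739.0261
  2     1,812.50     1,668.5307     3,337.0614
  3     1,812.50     1,600.8930     4,802.6790
  4    51,812.50    43,908.3313   175,633.3253
  Σ                 48,916.7812   185,512.0919
P = 48,916.7812; Macaulay duration = 185,512.0919 / 48,916.7812 = 3.79240 half-year periods = 1.89620 years.
Modified duration = D_Mac / (1 + y) = 1.89620 / 1.04225 = 1.81933 years.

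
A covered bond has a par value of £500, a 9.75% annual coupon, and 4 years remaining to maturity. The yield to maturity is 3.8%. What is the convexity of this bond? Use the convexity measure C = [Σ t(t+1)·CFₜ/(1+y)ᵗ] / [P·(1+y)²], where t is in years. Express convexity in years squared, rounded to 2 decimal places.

With y = 0.038:
  t   CF        PV=CF/(1+0.038)^t    t·PV        t(t+1)·PV
  1        48.75        46.9653        46.9653          93.9306
  2        48.75        45.2460        90.4919         271.4758
  3        48.75        43.5896       130.7687         523.0748
  4       548.75       472.6995     1,890.7979       9,453.9895
  Σ                    608.5003     2,159.0239      10,342.4708
P = 608.5003.
Convexity = Σ t(t+1)·PV / [P·(1+y)²] = 10,342.4708 / (608.5003 × 1.077444) = 15.77498.

15.77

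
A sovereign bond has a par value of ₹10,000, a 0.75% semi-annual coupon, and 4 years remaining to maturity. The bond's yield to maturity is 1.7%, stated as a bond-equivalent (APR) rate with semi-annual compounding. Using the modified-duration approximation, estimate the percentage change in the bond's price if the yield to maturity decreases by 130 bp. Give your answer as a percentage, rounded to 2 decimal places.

+5.09%

Periodic yield y = 0.0085. Modified duration first:
  t   CF        PV=CF/(1+0.0085)^t    t·PV
  1        37.50        37.1839        37.1839
  2        37.50        36.8705        73.7411
  3        37.50        36.5598       109.6793
  4        37.50        36.2516       145.0066
  5        37.50        35.9461       179.7305
  6        37.50        35.6431       213.8588
  7        37.50        35.3427       247.3990
  8    10,037.50     9,380.3348    75,042.6781
  Σ                  9,634.1326    76,049.2774
P = 9,634.1326; D_Mac = 7.89373 half-year periods = 3.94687 yrs; D_mod = 3.94687/(1+0.0085) = 3.91360 yrs.
ΔP/P ≈ -D_mod · Δy = -3.91360 × (-0.013) = +0.050877 = +5.0877%.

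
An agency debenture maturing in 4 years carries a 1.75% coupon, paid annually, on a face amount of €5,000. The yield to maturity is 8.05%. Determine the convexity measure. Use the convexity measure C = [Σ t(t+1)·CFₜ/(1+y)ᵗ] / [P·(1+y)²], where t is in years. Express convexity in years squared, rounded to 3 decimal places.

16.468

With y = 0.0805:
  t   CF        PV=CF/(1+0.0805)^t    t·PV        t(t+1)·PV
  1        87.50        80.9810        80.9810         161.9621
  2        87.50        74.9477       149.8955         449.6864
  3        87.50        69.3639       208.0918         832.3673
  4     5,087.50     3,732.5474    14,930.1898      74,650.9490
  Σ                  3,957.8401    15,369.1581      76,094.9647
P = 3,957.8401.
Convexity = Σ t(t+1)·PV / [P·(1+y)²] = 76,094.9647 / (3,957.8401 × 1.167480) = 16.46828.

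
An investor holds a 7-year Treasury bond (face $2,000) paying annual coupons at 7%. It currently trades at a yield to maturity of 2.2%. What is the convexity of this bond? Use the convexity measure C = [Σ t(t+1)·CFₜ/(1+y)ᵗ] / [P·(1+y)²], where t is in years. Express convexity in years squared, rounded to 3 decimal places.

42.830

With y = 0.022:
  t   CF        PV=CF/(1+0.022)^t    t·PV        t(t+1)·PV
  1       140.00       136.9863       136.9863         273.9726
  2       140.00       134.0375       268.0750         804.2249
  3       140.00       131.1521       393.4564       1,573.8256
  4       140.00       128.3289       513.3156       2,566.5779
  5       140.00       125.5664       627.8322       3,766.9930
  6       140.00       122.8634       737.1806       5,160.2644
  7     2,140.00     1,837.6276    12,863.3931     102,907.1451
  Σ                  2,616.5623    15,540.2391     117,053.0033
P = 2,616.5623.
Convexity = Σ t(t+1)·PV / [P·(1+y)²] = 117,053.0033 / (2,616.5623 × 1.044484) = 42.83016.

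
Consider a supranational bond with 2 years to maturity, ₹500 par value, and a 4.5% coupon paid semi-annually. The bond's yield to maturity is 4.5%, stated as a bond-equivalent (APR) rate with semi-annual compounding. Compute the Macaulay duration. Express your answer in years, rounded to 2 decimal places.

Periodic yield y = 0.0225. Discount each cash flow and weight by its period:
  t   CF        PV=CF/(1+0.0225)^t    t·PV
  1        11.25        11.0024        11.0024
  2        11.25        10.7603        21.5207
  3        11.25        10.5236        31.5707
  4       511.25       467.7137     1,870.8546
  Σ                    500.0000     1,934.9484
Price P = Σ PV = 500.0000.
Macaulay duration = Σ(t·PV) / P = 1,934.9484 / 500.0000 = 3.86990 half-year periods.
In years: 3.86990 / 2 = 1.93495 years.

1.93 years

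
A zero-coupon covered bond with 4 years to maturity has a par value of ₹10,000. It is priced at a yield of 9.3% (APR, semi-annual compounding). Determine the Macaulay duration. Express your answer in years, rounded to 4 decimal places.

4.0000 years

A zero-coupon bond has a single cash flow at maturity, so its Macaulay duration equals its maturity: 4 years.
(Equivalently: 8 semi-annual periods ÷ 2 = 4 years.)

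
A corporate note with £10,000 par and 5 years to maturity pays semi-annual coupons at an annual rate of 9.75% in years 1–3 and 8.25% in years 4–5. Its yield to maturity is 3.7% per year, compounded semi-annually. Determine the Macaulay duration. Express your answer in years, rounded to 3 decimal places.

Periodic yield y = 0.0185. Discount each cash flow and weight by its period:
  t   CF        PV=CF/(1+0.0185)^t    t·PV
  1       487.50       478.6451       478.6451
  2       487.50       469.9510       939.9019
  3       487.50       461.4148     1,384.2444
  4       487.50       453.0337     1,812.1347
  5       487.50       444.8048     2,224.0239
  6       487.50       436.7254     2,620.3522
  7       412.50       362.8246     2,539.7722
  8       412.50       356.2343     2,849.8741
  9       412.50       349.7636     3,147.8727
  10   10,412.50     8,668.5145    86,685.1452
  Σ                 12,481.9117   104,681.9665
Price P = Σ PV = 12,481.9117.
Macaulay duration = Σ(t·PV) / P = 104,681.9665 / 12,481.9117 = 8.38669 half-year periods.
In years: 8.38669 / 2 = 4.19335 years.

4.193 years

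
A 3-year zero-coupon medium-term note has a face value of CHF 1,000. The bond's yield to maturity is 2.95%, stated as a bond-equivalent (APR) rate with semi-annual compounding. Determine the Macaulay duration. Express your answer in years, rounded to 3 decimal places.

A zero-coupon bond has a single cash flow at maturity, so its Macaulay duration equals its maturity: 3 years.
(Equivalently: 6 semi-annual periods ÷ 2 = 3 years.)

3.000 years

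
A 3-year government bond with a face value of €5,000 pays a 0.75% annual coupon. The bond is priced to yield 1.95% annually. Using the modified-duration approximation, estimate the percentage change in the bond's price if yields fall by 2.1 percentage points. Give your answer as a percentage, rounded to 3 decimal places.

Periodic yield y = 0.0195. Modified duration first:
  t   CF        PV=CF/(1+0.0195)^t    t·PV
  1        37.50        36.7827        36.7827
  2        37.50        36.0792        72.1584
  3     5,037.50     4,753.9364    14,261.8093
  Σ                  4,826.7983    14,370.7504
P = 4,826.7983; D_Mac = 2.97728 yrs; D_mod = 2.97728/(1+0.0195) = 2.92034 yrs.
ΔP/P ≈ -D_mod · Δy = -2.92034 × (-0.021) = +0.061327 = +6.1327%.

+6.133%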